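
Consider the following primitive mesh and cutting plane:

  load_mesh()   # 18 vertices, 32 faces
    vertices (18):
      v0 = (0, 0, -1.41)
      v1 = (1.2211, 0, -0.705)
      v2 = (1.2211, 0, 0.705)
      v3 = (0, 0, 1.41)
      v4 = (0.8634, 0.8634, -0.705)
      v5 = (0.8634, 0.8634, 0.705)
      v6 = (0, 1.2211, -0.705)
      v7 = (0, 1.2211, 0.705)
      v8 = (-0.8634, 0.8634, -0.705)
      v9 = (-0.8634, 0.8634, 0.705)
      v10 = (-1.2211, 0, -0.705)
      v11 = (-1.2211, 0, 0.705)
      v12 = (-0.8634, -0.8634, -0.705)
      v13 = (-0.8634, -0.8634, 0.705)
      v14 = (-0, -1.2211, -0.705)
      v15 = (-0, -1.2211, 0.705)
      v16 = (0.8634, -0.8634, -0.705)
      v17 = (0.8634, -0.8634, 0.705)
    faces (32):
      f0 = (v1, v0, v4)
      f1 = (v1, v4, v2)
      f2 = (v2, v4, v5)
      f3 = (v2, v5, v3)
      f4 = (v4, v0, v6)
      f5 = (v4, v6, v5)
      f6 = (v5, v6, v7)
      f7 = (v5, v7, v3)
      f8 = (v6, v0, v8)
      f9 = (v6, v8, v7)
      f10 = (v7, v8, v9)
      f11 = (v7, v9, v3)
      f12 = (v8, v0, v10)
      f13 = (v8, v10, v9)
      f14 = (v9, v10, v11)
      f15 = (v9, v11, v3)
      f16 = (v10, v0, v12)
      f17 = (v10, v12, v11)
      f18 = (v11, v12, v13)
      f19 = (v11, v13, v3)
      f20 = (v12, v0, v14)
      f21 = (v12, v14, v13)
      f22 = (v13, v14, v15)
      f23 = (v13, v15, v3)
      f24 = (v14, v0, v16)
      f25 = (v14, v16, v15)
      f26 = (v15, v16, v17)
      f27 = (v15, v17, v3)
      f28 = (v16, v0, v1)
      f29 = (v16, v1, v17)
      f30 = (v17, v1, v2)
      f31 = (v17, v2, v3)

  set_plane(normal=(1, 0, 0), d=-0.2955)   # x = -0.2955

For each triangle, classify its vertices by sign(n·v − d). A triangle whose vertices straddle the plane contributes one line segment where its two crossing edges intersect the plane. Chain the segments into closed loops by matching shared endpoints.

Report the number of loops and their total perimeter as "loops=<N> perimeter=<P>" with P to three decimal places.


loops=1 perimeter=7.745

Straddling triangles (12 of 32):
  (v6,v0,v8) [++-] → (-0.2955, 0.2955, -1.16871)–(-0.2955, 1.09868, -0.705)  len=0.9274
  (v6,v8,v7) [+-+] → (-0.2955, 1.09868, -0.705)–(-0.2955, 1.09868, 0.222425)  len=0.9274
  (v7,v8,v9) [+--] → (-0.2955, 1.09868, 0.222425)–(-0.2955, 1.09868, 0.705)  len=0.4826
  (v7,v9,v3) [+-+] → (-0.2955, 1.09868, 0.705)–(-0.2955, 0.2955, 1.16871)  len=0.9274
  (v8,v0,v10) [-+-] → (-0.2955, 0.2955, -1.16871)–(-0.2955, 0, -1.23939)  len=0.3038
  (v9,v11,v3) [--+] → (-0.2955, 0, 1.23939)–(-0.2955, 0.2955, 1.16871)  len=0.3038
  (v10,v0,v12) [-+-] → (-0.2955, 0, -1.23939)–(-0.2955, -0.2955, -1.16871)  len=0.3038
  (v11,v13,v3) [--+] → (-0.2955, -0.2955, 1.16871)–(-0.2955, 0, 1.23939)  len=0.3038
  (v12,v0,v14) [-++] → (-0.2955, -0.2955, -1.16871)–(-0.2955, -1.09868, -0.705)  len=0.9274
  (v12,v14,v13) [-+-] → (-0.2955, -1.09868, -0.705)–(-0.2955, -1.09868, -0.222425)  len=0.4826
  (v13,v14,v15) [-++] → (-0.2955, -1.09868, -0.222425)–(-0.2955, -1.09868, 0.705)  len=0.9274
  (v13,v15,v3) [-++] → (-0.2955, -1.09868, 0.705)–(-0.2955, -0.2955, 1.16871)  len=0.9274

Chained into 1 loop(s):
  loop 1: 12 segments, perimeter = 7.7451
Total perimeter = 7.745


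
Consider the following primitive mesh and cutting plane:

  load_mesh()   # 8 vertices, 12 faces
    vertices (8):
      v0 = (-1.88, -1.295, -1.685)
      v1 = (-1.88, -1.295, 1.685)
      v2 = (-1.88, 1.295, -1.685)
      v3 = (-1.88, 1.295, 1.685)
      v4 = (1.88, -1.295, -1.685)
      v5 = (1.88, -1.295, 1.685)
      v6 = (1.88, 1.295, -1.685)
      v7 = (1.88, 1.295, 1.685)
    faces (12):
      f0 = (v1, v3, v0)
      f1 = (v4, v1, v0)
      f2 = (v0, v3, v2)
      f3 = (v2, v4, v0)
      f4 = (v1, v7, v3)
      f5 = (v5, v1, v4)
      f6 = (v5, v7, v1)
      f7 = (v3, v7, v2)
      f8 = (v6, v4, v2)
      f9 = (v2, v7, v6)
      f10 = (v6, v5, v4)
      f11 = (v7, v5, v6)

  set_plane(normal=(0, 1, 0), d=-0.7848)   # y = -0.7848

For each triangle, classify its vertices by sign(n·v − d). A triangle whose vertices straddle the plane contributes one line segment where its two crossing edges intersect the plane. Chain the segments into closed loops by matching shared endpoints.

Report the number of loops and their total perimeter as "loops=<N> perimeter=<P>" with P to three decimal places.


loops=1 perimeter=14.260

Straddling triangles (8 of 12):
  (v1,v3,v0) [-+-] → (-1.88, -0.7848, 1.685)–(-1.88, -0.7848, -1.02115)  len=2.7061
  (v0,v3,v2) [-++] → (-1.88, -0.7848, -1.02115)–(-1.88, -0.7848, -1.685)  len=0.6639
  (v2,v4,v0) [+--] → (1.13932, -0.7848, -1.685)–(-1.88, -0.7848, -1.685)  len=3.0193
  (v1,v7,v3) [-++] → (-1.13932, -0.7848, 1.685)–(-1.88, -0.7848, 1.685)  len=0.7407
  (v5,v7,v1) [-+-] → (1.88, -0.7848, 1.685)–(-1.13932, -0.7848, 1.685)  len=3.0193
  (v6,v4,v2) [+-+] → (1.88, -0.7848, -1.685)–(1.13932, -0.7848, -1.685)  len=0.7407
  (v6,v5,v4) [+--] → (1.88, -0.7848, 1.02115)–(1.88, -0.7848, -1.685)  len=2.7061
  (v7,v5,v6) [+-+] → (1.88, -0.7848, 1.685)–(1.88, -0.7848, 1.02115)  len=0.6639

Chained into 1 loop(s):
  loop 1: 8 segments, perimeter = 14.2600
Total perimeter = 14.260


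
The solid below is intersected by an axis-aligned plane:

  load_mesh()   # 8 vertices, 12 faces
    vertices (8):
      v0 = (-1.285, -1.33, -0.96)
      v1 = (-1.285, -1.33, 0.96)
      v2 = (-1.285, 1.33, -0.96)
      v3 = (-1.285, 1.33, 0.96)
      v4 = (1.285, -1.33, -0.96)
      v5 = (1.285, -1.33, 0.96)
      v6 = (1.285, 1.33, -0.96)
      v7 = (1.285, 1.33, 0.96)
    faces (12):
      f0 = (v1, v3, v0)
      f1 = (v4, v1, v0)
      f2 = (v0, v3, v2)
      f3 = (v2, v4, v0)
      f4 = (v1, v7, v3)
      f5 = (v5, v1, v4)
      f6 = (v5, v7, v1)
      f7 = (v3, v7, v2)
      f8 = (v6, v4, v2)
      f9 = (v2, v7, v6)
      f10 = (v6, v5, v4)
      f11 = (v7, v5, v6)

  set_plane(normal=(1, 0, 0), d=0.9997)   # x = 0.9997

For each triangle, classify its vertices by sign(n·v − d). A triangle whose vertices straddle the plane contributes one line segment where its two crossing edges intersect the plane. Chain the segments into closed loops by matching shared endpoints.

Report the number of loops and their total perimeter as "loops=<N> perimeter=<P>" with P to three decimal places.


loops=1 perimeter=9.160

Straddling triangles (8 of 12):
  (v4,v1,v0) [+--] → (0.9997, -1.33, -0.746858)–(0.9997, -1.33, -0.96)  len=0.2131
  (v2,v4,v0) [-+-] → (0.9997, -1.03471, -0.96)–(0.9997, -1.33, -0.96)  len=0.2953
  (v1,v7,v3) [-+-] → (0.9997, 1.03471, 0.96)–(0.9997, 1.33, 0.96)  len=0.2953
  (v5,v1,v4) [+-+] → (0.9997, -1.33, 0.96)–(0.9997, -1.33, -0.746858)  len=1.7069
  (v5,v7,v1) [++-] → (0.9997, 1.03471, 0.96)–(0.9997, -1.33, 0.96)  len=2.3647
  (v3,v7,v2) [-+-] → (0.9997, 1.33, 0.96)–(0.9997, 1.33, 0.746858)  len=0.2131
  (v6,v4,v2) [++-] → (0.9997, -1.03471, -0.96)–(0.9997, 1.33, -0.96)  len=2.3647
  (v2,v7,v6) [-++] → (0.9997, 1.33, 0.746858)–(0.9997, 1.33, -0.96)  len=1.7069

Chained into 1 loop(s):
  loop 1: 8 segments, perimeter = 9.1600
Total perimeter = 9.160


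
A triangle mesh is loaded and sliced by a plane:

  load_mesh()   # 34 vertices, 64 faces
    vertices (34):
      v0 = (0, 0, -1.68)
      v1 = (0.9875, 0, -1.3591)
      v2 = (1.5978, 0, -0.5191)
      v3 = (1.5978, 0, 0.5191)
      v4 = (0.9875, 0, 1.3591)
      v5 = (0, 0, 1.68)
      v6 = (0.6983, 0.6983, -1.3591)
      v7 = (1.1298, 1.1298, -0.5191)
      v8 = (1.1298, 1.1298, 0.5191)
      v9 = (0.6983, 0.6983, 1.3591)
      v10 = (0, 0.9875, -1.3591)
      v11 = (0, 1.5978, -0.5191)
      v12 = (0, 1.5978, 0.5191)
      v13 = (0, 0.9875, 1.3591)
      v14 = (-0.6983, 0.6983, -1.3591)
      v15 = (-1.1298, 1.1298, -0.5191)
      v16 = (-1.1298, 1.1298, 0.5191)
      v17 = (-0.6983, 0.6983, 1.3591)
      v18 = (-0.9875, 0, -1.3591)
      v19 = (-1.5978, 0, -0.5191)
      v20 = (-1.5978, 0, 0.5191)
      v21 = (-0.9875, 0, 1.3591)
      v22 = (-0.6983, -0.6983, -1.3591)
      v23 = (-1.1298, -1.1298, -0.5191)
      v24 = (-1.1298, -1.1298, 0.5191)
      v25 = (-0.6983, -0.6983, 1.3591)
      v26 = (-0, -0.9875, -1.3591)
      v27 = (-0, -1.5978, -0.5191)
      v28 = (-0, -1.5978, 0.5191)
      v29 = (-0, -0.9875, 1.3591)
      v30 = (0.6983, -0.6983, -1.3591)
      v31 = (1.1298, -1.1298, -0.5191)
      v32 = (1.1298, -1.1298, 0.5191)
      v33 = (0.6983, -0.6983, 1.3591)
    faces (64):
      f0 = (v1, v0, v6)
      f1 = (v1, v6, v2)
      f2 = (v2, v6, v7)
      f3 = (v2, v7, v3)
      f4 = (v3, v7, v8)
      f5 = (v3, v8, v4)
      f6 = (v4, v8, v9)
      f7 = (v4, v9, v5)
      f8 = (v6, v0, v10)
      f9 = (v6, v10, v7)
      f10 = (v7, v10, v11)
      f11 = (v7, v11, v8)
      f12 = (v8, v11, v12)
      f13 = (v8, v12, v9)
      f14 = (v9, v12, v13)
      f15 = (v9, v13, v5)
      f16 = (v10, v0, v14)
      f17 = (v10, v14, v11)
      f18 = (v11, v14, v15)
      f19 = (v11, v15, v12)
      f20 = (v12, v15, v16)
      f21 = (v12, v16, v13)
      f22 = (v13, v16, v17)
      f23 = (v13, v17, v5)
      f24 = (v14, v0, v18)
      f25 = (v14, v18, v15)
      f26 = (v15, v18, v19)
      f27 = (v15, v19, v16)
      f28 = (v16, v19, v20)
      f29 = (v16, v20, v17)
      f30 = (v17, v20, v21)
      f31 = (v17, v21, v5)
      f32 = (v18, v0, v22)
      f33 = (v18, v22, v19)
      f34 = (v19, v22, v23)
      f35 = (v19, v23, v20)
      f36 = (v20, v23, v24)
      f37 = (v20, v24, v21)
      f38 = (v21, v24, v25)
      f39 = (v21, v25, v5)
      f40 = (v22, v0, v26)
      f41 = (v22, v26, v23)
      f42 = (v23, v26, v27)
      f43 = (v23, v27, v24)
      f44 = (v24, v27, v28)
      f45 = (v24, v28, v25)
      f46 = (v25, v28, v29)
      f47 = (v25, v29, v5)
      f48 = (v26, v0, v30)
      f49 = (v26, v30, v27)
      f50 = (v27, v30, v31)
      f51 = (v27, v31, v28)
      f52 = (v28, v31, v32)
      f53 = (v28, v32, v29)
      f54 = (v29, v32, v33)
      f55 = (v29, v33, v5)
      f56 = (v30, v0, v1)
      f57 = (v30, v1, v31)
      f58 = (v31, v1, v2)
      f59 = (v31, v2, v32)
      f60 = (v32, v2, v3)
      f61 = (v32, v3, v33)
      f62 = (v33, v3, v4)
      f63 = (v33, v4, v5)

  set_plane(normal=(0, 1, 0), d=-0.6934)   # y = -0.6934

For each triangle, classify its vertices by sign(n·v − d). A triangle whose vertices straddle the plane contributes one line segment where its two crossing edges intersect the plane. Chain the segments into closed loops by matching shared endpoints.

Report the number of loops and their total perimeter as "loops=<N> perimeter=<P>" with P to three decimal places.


loops=1 perimeter=9.057

Straddling triangles (20 of 64):
  (v18,v0,v22) [++-] → (-0.6934, -0.6934, -1.36135)–(-0.700329, -0.6934, -1.3591)  len=0.0073
  (v18,v22,v19) [+-+] → (-0.700329, -0.6934, -1.3591)–(-0.704612, -0.6934, -1.35321)  len=0.0073
  (v19,v22,v23) [+--] → (-0.704612, -0.6934, -1.35321)–(-1.31057, -0.6934, -0.5191)  len=1.0310
  (v19,v23,v20) [+-+] → (-1.31057, -0.6934, -0.5191)–(-1.31057, -0.6934, -0.118082)  len=0.4010
  (v20,v23,v24) [+--] → (-1.31057, -0.6934, -0.118082)–(-1.31057, -0.6934, 0.5191)  len=0.6372
  (v20,v24,v21) [+-+] → (-1.31057, -0.6934, 0.5191)–(-1.07483, -0.6934, 0.843561)  len=0.4011
  (v21,v24,v25) [+--] → (-1.07483, -0.6934, 0.843561)–(-0.700329, -0.6934, 1.3591)  len=0.6372
  (v21,v25,v5) [+-+] → (-0.700329, -0.6934, 1.3591)–(-0.6934, -0.6934, 1.36135)  len=0.0073
  (v22,v0,v26) [-+-] → (-0.6934, -0.6934, -1.36135)–(0, -0.6934, -1.45467)  len=0.6997
  (v25,v29,v5) [--+] → (0, -0.6934, 1.45467)–(-0.6934, -0.6934, 1.36135)  len=0.6997
  (v26,v0,v30) [-+-] → (0, -0.6934, -1.45467)–(0.6934, -0.6934, -1.36135)  len=0.6997
  (v29,v33,v5) [--+] → (0.6934, -0.6934, 1.36135)–(0, -0.6934, 1.45467)  len=0.6997
  (v30,v0,v1) [-++] → (0.6934, -0.6934, -1.36135)–(0.700329, -0.6934, -1.3591)  len=0.0073
  (v30,v1,v31) [-+-] → (0.700329, -0.6934, -1.3591)–(1.07483, -0.6934, -0.843561)  len=0.6372
  (v31,v1,v2) [-++] → (1.07483, -0.6934, -0.843561)–(1.31057, -0.6934, -0.5191)  len=0.4011
  (v31,v2,v32) [-+-] → (1.31057, -0.6934, -0.5191)–(1.31057, -0.6934, 0.118082)  len=0.6372
  (v32,v2,v3) [-++] → (1.31057, -0.6934, 0.118082)–(1.31057, -0.6934, 0.5191)  len=0.4010
  (v32,v3,v33) [-+-] → (1.31057, -0.6934, 0.5191)–(0.704612, -0.6934, 1.35321)  len=1.0310
  (v33,v3,v4) [-++] → (0.704612, -0.6934, 1.35321)–(0.700329, -0.6934, 1.3591)  len=0.0073
  (v33,v4,v5) [-++] → (0.700329, -0.6934, 1.3591)–(0.6934, -0.6934, 1.36135)  len=0.0073

Chained into 1 loop(s):
  loop 1: 20 segments, perimeter = 9.0572
Total perimeter = 9.057


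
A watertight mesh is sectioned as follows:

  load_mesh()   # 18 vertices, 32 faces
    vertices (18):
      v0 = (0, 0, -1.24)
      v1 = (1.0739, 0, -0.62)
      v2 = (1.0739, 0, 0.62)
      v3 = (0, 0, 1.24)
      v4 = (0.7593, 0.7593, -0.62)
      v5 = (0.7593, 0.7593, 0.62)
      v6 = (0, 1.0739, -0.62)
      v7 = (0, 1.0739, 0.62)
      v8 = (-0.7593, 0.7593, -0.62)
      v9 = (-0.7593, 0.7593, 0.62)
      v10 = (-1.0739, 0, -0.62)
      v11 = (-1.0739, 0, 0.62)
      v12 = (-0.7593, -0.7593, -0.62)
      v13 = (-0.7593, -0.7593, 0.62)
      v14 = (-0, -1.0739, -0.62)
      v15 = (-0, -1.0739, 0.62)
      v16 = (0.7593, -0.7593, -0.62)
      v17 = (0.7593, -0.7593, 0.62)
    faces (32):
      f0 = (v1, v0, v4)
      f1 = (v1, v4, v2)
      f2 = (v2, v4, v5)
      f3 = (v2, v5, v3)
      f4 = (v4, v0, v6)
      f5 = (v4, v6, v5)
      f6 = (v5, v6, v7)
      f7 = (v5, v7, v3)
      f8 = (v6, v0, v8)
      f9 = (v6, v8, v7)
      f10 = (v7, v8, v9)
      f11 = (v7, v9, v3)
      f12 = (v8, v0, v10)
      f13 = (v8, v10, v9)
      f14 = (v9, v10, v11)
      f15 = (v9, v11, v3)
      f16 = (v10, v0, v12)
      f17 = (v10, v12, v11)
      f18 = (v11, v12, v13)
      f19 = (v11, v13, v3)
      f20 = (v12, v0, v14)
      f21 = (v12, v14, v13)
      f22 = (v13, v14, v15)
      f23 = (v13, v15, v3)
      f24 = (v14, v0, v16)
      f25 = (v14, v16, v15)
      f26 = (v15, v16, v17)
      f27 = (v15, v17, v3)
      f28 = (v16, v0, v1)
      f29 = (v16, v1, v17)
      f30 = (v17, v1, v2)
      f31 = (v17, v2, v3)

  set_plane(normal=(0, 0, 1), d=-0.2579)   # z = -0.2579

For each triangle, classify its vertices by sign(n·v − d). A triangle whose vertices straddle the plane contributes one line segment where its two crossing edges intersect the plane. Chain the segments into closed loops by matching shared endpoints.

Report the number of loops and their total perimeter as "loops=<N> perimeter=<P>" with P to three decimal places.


Straddling triangles (16 of 32):
  (v1,v4,v2) [--+] → (0.851168, 0.537572, -0.2579)–(1.0739, 0, -0.2579)  len=0.5819
  (v2,v4,v5) [+-+] → (0.851168, 0.537572, -0.2579)–(0.7593, 0.7593, -0.2579)  len=0.2400
  (v4,v6,v5) [--+] → (0.221728, 0.982032, -0.2579)–(0.7593, 0.7593, -0.2579)  len=0.5819
  (v5,v6,v7) [+-+] → (0.221728, 0.982032, -0.2579)–(0, 1.0739, -0.2579)  len=0.2400
  (v6,v8,v7) [--+] → (-0.537572, 0.851168, -0.2579)–(0, 1.0739, -0.2579)  len=0.5819
  (v7,v8,v9) [+-+] → (-0.537572, 0.851168, -0.2579)–(-0.7593, 0.7593, -0.2579)  len=0.2400
  (v8,v10,v9) [--+] → (-0.982032, 0.221728, -0.2579)–(-0.7593, 0.7593, -0.2579)  len=0.5819
  (v9,v10,v11) [+-+] → (-0.982032, 0.221728, -0.2579)–(-1.0739, 0, -0.2579)  len=0.2400
  (v10,v12,v11) [--+] → (-0.851168, -0.537572, -0.2579)–(-1.0739, 0, -0.2579)  len=0.5819
  (v11,v12,v13) [+-+] → (-0.851168, -0.537572, -0.2579)–(-0.7593, -0.7593, -0.2579)  len=0.2400
  (v12,v14,v13) [--+] → (-0.221728, -0.982032, -0.2579)–(-0.7593, -0.7593, -0.2579)  len=0.5819
  (v13,v14,v15) [+-+] → (-0.221728, -0.982032, -0.2579)–(0, -1.0739, -0.2579)  len=0.2400
  (v14,v16,v15) [--+] → (0.537572, -0.851168, -0.2579)–(0, -1.0739, -0.2579)  len=0.5819
  (v15,v16,v17) [+-+] → (0.537572, -0.851168, -0.2579)–(0.7593, -0.7593, -0.2579)  len=0.2400
  (v16,v1,v17) [--+] → (0.982032, -0.221728, -0.2579)–(0.7593, -0.7593, -0.2579)  len=0.5819
  (v17,v1,v2) [+-+] → (0.982032, -0.221728, -0.2579)–(1.0739, 0, -0.2579)  len=0.2400

Chained into 1 loop(s):
  loop 1: 16 segments, perimeter = 6.5752
Total perimeter = 6.575

loops=1 perimeter=6.575


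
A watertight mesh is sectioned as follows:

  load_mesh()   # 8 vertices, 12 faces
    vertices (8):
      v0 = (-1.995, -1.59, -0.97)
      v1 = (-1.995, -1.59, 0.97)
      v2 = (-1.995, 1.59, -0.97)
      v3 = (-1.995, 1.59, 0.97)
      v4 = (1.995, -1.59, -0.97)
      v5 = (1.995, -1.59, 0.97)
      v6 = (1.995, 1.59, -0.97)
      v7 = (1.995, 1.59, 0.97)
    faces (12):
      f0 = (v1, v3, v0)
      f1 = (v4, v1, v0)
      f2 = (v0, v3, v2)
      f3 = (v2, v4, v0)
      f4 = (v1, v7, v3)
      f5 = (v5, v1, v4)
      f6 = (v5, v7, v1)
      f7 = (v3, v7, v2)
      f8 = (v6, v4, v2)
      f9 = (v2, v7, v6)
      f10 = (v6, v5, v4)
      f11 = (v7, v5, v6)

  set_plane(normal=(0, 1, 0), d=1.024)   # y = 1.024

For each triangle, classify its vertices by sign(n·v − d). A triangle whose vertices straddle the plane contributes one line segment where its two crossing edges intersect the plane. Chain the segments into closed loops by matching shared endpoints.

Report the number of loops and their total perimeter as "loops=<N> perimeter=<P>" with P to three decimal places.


Straddling triangles (8 of 12):
  (v1,v3,v0) [-+-] → (-1.995, 1.024, 0.97)–(-1.995, 1.024, 0.624704)  len=0.3453
  (v0,v3,v2) [-++] → (-1.995, 1.024, 0.624704)–(-1.995, 1.024, -0.97)  len=1.5947
  (v2,v4,v0) [+--] → (-1.28483, 1.024, -0.97)–(-1.995, 1.024, -0.97)  len=0.7102
  (v1,v7,v3) [-++] → (1.28483, 1.024, 0.97)–(-1.995, 1.024, 0.97)  len=3.2798
  (v5,v7,v1) [-+-] → (1.995, 1.024, 0.97)–(1.28483, 1.024, 0.97)  len=0.7102
  (v6,v4,v2) [+-+] → (1.995, 1.024, -0.97)–(-1.28483, 1.024, -0.97)  len=3.2798
  (v6,v5,v4) [+--] → (1.995, 1.024, -0.624704)–(1.995, 1.024, -0.97)  len=0.3453
  (v7,v5,v6) [+-+] → (1.995, 1.024, 0.97)–(1.995, 1.024, -0.624704)  len=1.5947

Chained into 1 loop(s):
  loop 1: 8 segments, perimeter = 11.8600
Total perimeter = 11.860

loops=1 perimeter=11.860


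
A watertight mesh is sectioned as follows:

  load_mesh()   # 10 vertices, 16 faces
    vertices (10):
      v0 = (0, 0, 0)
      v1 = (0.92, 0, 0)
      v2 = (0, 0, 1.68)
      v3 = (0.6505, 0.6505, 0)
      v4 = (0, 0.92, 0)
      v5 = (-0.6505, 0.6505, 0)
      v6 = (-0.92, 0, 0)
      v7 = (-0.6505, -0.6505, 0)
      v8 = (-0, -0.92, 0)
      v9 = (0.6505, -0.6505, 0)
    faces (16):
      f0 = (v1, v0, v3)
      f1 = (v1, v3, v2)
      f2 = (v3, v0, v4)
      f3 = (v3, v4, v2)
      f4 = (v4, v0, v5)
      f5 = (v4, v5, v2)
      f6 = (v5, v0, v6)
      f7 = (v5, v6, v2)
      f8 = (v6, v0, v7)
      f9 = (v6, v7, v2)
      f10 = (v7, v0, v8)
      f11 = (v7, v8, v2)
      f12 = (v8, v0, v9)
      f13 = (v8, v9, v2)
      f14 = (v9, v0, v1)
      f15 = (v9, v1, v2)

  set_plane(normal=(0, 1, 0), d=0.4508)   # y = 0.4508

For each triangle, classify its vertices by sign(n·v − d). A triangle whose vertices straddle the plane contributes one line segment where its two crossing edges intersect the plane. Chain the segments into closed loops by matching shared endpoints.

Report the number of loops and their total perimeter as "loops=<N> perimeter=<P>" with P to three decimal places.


loops=1 perimeter=3.773

Straddling triangles (8 of 16):
  (v1,v0,v3) [--+] → (0.4508, 0.4508, 0)–(0.733235, 0.4508, 0)  len=0.2824
  (v1,v3,v2) [-+-] → (0.733235, 0.4508, 0)–(0.4508, 0.4508, 0.515751)  len=0.5880
  (v3,v0,v4) [+-+] → (0.4508, 0.4508, 0)–(0, 0.4508, 0)  len=0.4508
  (v3,v4,v2) [++-] → (0, 0.4508, 0.8568)–(0.4508, 0.4508, 0.515751)  len=0.5653
  (v4,v0,v5) [+-+] → (0, 0.4508, 0)–(-0.4508, 0.4508, 0)  len=0.4508
  (v4,v5,v2) [++-] → (-0.4508, 0.4508, 0.515751)–(0, 0.4508, 0.8568)  len=0.5653
  (v5,v0,v6) [+--] → (-0.4508, 0.4508, 0)–(-0.733235, 0.4508, 0)  len=0.2824
  (v5,v6,v2) [+--] → (-0.733235, 0.4508, 0)–(-0.4508, 0.4508, 0.515751)  len=0.5880

Chained into 1 loop(s):
  loop 1: 8 segments, perimeter = 3.7731
Total perimeter = 3.773


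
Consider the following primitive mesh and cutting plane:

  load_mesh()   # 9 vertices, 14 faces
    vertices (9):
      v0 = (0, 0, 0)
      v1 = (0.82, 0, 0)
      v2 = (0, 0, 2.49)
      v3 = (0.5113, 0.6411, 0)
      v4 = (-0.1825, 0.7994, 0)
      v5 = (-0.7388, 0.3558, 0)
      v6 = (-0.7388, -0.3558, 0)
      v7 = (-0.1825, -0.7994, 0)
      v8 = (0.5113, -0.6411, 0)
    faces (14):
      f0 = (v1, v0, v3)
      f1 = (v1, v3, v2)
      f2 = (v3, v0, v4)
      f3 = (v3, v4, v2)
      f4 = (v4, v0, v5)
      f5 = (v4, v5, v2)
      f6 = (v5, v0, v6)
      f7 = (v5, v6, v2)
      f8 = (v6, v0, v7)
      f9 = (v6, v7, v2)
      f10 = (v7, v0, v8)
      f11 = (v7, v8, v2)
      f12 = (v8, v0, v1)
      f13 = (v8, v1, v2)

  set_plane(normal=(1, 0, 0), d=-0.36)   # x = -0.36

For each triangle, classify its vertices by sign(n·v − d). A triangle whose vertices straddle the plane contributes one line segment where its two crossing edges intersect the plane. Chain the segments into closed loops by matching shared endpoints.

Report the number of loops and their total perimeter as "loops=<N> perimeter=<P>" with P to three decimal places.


loops=1 perimeter=4.394

Straddling triangles (6 of 14):
  (v4,v0,v5) [++-] → (-0.36, 0.173373, 0)–(-0.36, 0.657859, 0)  len=0.4845
  (v4,v5,v2) [+-+] → (-0.36, 0.657859, 0)–(-0.36, 0.173373, 1.27668)  len=1.3655
  (v5,v0,v6) [-+-] → (-0.36, 0.173373, 0)–(-0.36, -0.173373, 0)  len=0.3467
  (v5,v6,v2) [--+] → (-0.36, -0.173373, 1.27668)–(-0.36, 0.173373, 1.27668)  len=0.3467
  (v6,v0,v7) [-++] → (-0.36, -0.173373, 0)–(-0.36, -0.657859, 0)  len=0.4845
  (v6,v7,v2) [-++] → (-0.36, -0.657859, 0)–(-0.36, -0.173373, 1.27668)  len=1.3655

Chained into 1 loop(s):
  loop 1: 6 segments, perimeter = 4.3935
Total perimeter = 4.394


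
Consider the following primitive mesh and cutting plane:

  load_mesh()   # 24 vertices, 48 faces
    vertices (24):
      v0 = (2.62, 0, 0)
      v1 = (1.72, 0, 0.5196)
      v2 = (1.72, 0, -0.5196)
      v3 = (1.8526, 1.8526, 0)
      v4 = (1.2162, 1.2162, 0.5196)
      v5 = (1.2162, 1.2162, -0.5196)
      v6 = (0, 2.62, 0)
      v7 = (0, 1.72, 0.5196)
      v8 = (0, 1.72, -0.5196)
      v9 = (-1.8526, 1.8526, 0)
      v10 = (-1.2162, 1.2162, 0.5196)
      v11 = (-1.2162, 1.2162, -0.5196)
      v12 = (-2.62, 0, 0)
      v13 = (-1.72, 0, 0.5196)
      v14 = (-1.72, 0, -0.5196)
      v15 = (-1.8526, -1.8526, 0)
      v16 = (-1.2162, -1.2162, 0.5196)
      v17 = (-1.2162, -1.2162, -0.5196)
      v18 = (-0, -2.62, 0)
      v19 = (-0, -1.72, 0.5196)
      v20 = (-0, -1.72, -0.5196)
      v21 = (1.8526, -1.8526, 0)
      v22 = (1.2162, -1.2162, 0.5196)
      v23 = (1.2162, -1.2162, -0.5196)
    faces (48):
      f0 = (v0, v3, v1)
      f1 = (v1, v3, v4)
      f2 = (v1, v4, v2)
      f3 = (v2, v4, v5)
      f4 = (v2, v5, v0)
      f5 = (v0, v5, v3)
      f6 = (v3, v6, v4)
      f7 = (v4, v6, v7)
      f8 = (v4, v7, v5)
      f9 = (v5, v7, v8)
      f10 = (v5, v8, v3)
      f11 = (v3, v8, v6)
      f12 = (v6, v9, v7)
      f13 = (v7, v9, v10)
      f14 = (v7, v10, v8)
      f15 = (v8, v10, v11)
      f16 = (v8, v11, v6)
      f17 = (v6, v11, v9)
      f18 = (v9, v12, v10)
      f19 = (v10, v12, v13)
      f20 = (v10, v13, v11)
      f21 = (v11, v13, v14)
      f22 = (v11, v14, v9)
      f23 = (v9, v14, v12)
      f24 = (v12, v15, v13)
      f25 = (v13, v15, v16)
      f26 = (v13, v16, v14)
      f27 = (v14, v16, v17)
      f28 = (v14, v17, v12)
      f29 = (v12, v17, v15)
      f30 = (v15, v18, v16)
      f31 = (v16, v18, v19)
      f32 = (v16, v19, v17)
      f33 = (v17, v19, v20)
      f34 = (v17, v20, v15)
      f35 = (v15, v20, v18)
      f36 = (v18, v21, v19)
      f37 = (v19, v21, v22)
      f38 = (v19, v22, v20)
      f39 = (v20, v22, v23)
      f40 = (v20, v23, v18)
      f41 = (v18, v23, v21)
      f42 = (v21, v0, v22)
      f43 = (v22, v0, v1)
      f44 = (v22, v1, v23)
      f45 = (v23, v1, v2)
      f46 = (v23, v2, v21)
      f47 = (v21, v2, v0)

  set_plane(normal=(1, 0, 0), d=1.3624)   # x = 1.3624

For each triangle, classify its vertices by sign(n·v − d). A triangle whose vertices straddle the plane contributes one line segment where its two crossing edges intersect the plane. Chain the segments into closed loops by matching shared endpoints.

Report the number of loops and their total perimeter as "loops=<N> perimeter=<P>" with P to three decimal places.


loops=2 perimeter=7.333

Straddling triangles (16 of 48):
  (v1,v3,v4) [++-] → (1.3624, 1.3624, 0.400232)–(1.3624, 0.863265, 0.5196)  len=0.5132
  (v1,v4,v2) [+-+] → (1.3624, 0.863265, 0.5196)–(1.3624, 0.863265, 0.21803)  len=0.3016
  (v2,v4,v5) [+--] → (1.3624, 0.863265, 0.21803)–(1.3624, 0.863265, -0.5196)  len=0.7376
  (v2,v5,v0) [+-+] → (1.3624, 0.863265, -0.5196)–(1.3624, 1.08954, -0.465486)  len=0.2327
  (v0,v5,v3) [+-+] → (1.3624, 1.08954, -0.465486)–(1.3624, 1.3624, -0.400232)  len=0.2806
  (v3,v6,v4) [+--] → (1.3624, 2.05565, 0)–(1.3624, 1.3624, 0.400232)  len=0.8005
  (v5,v8,v3) [--+] → (1.3624, 1.81751, -0.137487)–(1.3624, 1.3624, -0.400232)  len=0.5255
  (v3,v8,v6) [+--] → (1.3624, 1.81751, -0.137487)–(1.3624, 2.05565, 0)  len=0.2750
  (v18,v21,v19) [-+-] → (1.3624, -2.05565, 0)–(1.3624, -1.81751, 0.137487)  len=0.2750
  (v19,v21,v22) [-+-] → (1.3624, -1.81751, 0.137487)–(1.3624, -1.3624, 0.400232)  len=0.5255
  (v18,v23,v21) [--+] → (1.3624, -1.3624, -0.400232)–(1.3624, -2.05565, 0)  len=0.8005
  (v21,v0,v22) [++-] → (1.3624, -1.08954, 0.465486)–(1.3624, -1.3624, 0.400232)  len=0.2806
  (v22,v0,v1) [-++] → (1.3624, -1.08954, 0.465486)–(1.3624, -0.863265, 0.5196)  len=0.2327
  (v22,v1,v23) [-+-] → (1.3624, -0.863265, 0.5196)–(1.3624, -0.863265, -0.21803)  len=0.7376
  (v23,v1,v2) [-++] → (1.3624, -0.863265, -0.21803)–(1.3624, -0.863265, -0.5196)  len=0.3016
  (v23,v2,v21) [-++] → (1.3624, -0.863265, -0.5196)–(1.3624, -1.3624, -0.400232)  len=0.5132

Chained into 2 loop(s):
  loop 1: 8 segments, perimeter = 3.6666
  loop 2: 8 segments, perimeter = 3.6666
Total perimeter = 7.333


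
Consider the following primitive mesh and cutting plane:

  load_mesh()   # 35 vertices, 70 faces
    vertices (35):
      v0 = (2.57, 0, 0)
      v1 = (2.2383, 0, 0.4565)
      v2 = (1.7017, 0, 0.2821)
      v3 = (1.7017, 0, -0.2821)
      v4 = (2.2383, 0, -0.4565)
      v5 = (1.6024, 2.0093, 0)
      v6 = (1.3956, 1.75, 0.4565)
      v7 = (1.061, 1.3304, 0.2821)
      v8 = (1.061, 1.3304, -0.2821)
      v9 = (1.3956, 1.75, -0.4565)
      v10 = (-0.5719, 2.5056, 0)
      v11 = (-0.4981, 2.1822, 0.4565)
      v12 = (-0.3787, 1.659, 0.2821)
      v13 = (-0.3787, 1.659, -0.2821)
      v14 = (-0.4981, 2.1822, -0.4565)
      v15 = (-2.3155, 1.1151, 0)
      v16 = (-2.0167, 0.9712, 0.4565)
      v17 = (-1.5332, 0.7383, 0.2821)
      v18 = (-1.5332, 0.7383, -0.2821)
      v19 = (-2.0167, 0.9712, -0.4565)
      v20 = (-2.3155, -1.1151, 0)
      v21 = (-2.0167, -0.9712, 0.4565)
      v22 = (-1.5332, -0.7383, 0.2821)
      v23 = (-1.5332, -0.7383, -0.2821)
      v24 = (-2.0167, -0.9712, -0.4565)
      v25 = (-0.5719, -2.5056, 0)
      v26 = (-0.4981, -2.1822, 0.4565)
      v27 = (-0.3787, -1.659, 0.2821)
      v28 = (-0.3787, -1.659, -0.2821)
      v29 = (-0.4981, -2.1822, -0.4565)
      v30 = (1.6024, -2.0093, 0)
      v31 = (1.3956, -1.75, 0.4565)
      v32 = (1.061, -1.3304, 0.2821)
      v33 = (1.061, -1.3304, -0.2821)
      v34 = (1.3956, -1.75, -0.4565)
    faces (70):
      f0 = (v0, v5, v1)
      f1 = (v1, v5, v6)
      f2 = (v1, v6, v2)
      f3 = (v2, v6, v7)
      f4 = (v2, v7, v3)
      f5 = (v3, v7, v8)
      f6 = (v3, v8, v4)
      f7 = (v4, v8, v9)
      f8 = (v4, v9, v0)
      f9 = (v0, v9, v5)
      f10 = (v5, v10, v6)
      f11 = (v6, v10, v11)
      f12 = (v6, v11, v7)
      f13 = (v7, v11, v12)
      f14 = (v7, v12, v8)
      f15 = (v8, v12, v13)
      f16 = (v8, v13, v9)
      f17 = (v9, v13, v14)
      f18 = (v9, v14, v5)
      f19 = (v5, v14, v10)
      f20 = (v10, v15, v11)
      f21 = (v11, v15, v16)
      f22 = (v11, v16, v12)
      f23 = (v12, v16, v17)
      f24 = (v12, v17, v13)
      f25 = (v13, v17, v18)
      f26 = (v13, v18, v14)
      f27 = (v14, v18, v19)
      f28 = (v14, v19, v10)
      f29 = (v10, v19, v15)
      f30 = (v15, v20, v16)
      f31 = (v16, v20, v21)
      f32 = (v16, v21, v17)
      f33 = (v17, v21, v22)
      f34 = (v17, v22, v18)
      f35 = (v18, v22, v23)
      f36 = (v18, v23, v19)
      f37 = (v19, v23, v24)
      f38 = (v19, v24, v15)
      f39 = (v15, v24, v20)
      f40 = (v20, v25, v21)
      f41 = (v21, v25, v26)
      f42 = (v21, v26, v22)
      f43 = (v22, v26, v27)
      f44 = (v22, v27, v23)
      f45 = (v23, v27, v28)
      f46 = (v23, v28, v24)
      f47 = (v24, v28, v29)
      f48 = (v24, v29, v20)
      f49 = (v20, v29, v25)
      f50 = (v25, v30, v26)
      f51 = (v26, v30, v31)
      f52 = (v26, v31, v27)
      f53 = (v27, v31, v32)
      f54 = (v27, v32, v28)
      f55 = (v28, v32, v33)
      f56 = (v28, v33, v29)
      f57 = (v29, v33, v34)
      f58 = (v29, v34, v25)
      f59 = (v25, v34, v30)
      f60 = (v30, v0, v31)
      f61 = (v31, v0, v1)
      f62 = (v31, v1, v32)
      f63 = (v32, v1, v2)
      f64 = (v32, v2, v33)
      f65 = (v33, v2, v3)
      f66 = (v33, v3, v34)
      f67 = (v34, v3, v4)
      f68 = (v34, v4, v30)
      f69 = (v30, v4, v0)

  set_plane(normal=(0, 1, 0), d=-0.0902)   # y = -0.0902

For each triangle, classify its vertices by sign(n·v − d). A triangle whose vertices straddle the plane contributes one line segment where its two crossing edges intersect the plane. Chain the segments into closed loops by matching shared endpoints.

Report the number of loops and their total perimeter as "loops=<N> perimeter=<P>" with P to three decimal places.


loops=2 perimeter=5.505

Straddling triangles (20 of 70):
  (v15,v20,v16) [+-+] → (-2.3155, -0.0902, 0)–(-2.16871, -0.0902, 0.224257)  len=0.2680
  (v16,v20,v21) [+--] → (-2.16871, -0.0902, 0.224257)–(-2.0167, -0.0902, 0.4565)  len=0.2776
  (v16,v21,v17) [+-+] → (-2.0167, -0.0902, 0.4565)–(-1.76753, -0.0902, 0.366622)  len=0.2649
  (v17,v21,v22) [+--] → (-1.76753, -0.0902, 0.366622)–(-1.5332, -0.0902, 0.2821)  len=0.2491
  (v17,v22,v18) [+-+] → (-1.5332, -0.0902, 0.2821)–(-1.5332, -0.0902, 0.0344649)  len=0.2476
  (v18,v22,v23) [+--] → (-1.5332, -0.0902, 0.0344649)–(-1.5332, -0.0902, -0.2821)  len=0.3166
  (v18,v23,v19) [+-+] → (-1.5332, -0.0902, -0.2821)–(-1.7165, -0.0902, -0.348218)  len=0.1949
  (v19,v23,v24) [+--] → (-1.7165, -0.0902, -0.348218)–(-2.0167, -0.0902, -0.4565)  len=0.3191
  (v19,v24,v15) [+-+] → (-2.0167, -0.0902, -0.4565)–(-2.14288, -0.0902, -0.26373)  len=0.2304
  (v15,v24,v20) [+--] → (-2.14288, -0.0902, -0.26373)–(-2.3155, -0.0902, 0)  len=0.3152
  (v30,v0,v31) [-+-] → (2.52656, -0.0902, 0)–(2.50947, -0.0902, 0.0235293)  len=0.0291
  (v31,v0,v1) [-++] → (2.50947, -0.0902, 0.0235293)–(2.19486, -0.0902, 0.4565)  len=0.5352
  (v31,v1,v32) [-+-] → (2.19486, -0.0902, 0.4565)–(2.15848, -0.0902, 0.444676)  len=0.0383
  (v32,v1,v2) [-++] → (2.15848, -0.0902, 0.444676)–(1.65826, -0.0902, 0.2821)  len=0.5260
  (v32,v2,v33) [-+-] → (1.65826, -0.0902, 0.2821)–(1.65826, -0.0902, 0.243848)  len=0.0383
  (v33,v2,v3) [-++] → (1.65826, -0.0902, 0.243848)–(1.65826, -0.0902, -0.2821)  len=0.5259
  (v33,v3,v34) [-+-] → (1.65826, -0.0902, -0.2821)–(1.68592, -0.0902, -0.291089)  len=0.0291
  (v34,v3,v4) [-++] → (1.68592, -0.0902, -0.291089)–(2.19486, -0.0902, -0.4565)  len=0.5351
  (v34,v4,v30) [-+-] → (2.19486, -0.0902, -0.4565)–(2.20975, -0.0902, -0.436007)  len=0.0253
  (v30,v4,v0) [-++] → (2.20975, -0.0902, -0.436007)–(2.52656, -0.0902, 0)  len=0.5390

Chained into 2 loop(s):
  loop 1: 10 segments, perimeter = 2.6834
  loop 2: 10 segments, perimeter = 2.8212
Total perimeter = 5.505


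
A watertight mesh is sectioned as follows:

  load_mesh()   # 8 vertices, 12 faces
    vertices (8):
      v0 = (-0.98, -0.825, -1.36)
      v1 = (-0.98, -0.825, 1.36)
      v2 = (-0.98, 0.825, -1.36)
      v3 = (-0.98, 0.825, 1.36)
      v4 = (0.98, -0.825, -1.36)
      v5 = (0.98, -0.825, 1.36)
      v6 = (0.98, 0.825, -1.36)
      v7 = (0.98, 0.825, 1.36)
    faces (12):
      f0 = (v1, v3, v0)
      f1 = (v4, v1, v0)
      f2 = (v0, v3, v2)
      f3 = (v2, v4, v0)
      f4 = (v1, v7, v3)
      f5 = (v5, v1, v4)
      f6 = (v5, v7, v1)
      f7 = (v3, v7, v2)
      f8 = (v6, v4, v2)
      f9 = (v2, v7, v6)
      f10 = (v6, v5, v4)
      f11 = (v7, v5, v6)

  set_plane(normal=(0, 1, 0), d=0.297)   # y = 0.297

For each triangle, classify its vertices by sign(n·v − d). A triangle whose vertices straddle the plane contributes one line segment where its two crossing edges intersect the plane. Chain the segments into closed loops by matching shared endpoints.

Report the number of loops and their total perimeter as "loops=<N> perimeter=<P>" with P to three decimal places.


loops=1 perimeter=9.360

Straddling triangles (8 of 12):
  (v1,v3,v0) [-+-] → (-0.98, 0.297, 1.36)–(-0.98, 0.297, 0.4896)  len=0.8704
  (v0,v3,v2) [-++] → (-0.98, 0.297, 0.4896)–(-0.98, 0.297, -1.36)  len=1.8496
  (v2,v4,v0) [+--] → (-0.3528, 0.297, -1.36)–(-0.98, 0.297, -1.36)  len=0.6272
  (v1,v7,v3) [-++] → (0.3528, 0.297, 1.36)–(-0.98, 0.297, 1.36)  len=1.3328
  (v5,v7,v1) [-+-] → (0.98, 0.297, 1.36)–(0.3528, 0.297, 1.36)  len=0.6272
  (v6,v4,v2) [+-+] → (0.98, 0.297, -1.36)–(-0.3528, 0.297, -1.36)  len=1.3328
  (v6,v5,v4) [+--] → (0.98, 0.297, -0.4896)–(0.98, 0.297, -1.36)  len=0.8704
  (v7,v5,v6) [+-+] → (0.98, 0.297, 1.36)–(0.98, 0.297, -0.4896)  len=1.8496

Chained into 1 loop(s):
  loop 1: 8 segments, perimeter = 9.3600
Total perimeter = 9.360


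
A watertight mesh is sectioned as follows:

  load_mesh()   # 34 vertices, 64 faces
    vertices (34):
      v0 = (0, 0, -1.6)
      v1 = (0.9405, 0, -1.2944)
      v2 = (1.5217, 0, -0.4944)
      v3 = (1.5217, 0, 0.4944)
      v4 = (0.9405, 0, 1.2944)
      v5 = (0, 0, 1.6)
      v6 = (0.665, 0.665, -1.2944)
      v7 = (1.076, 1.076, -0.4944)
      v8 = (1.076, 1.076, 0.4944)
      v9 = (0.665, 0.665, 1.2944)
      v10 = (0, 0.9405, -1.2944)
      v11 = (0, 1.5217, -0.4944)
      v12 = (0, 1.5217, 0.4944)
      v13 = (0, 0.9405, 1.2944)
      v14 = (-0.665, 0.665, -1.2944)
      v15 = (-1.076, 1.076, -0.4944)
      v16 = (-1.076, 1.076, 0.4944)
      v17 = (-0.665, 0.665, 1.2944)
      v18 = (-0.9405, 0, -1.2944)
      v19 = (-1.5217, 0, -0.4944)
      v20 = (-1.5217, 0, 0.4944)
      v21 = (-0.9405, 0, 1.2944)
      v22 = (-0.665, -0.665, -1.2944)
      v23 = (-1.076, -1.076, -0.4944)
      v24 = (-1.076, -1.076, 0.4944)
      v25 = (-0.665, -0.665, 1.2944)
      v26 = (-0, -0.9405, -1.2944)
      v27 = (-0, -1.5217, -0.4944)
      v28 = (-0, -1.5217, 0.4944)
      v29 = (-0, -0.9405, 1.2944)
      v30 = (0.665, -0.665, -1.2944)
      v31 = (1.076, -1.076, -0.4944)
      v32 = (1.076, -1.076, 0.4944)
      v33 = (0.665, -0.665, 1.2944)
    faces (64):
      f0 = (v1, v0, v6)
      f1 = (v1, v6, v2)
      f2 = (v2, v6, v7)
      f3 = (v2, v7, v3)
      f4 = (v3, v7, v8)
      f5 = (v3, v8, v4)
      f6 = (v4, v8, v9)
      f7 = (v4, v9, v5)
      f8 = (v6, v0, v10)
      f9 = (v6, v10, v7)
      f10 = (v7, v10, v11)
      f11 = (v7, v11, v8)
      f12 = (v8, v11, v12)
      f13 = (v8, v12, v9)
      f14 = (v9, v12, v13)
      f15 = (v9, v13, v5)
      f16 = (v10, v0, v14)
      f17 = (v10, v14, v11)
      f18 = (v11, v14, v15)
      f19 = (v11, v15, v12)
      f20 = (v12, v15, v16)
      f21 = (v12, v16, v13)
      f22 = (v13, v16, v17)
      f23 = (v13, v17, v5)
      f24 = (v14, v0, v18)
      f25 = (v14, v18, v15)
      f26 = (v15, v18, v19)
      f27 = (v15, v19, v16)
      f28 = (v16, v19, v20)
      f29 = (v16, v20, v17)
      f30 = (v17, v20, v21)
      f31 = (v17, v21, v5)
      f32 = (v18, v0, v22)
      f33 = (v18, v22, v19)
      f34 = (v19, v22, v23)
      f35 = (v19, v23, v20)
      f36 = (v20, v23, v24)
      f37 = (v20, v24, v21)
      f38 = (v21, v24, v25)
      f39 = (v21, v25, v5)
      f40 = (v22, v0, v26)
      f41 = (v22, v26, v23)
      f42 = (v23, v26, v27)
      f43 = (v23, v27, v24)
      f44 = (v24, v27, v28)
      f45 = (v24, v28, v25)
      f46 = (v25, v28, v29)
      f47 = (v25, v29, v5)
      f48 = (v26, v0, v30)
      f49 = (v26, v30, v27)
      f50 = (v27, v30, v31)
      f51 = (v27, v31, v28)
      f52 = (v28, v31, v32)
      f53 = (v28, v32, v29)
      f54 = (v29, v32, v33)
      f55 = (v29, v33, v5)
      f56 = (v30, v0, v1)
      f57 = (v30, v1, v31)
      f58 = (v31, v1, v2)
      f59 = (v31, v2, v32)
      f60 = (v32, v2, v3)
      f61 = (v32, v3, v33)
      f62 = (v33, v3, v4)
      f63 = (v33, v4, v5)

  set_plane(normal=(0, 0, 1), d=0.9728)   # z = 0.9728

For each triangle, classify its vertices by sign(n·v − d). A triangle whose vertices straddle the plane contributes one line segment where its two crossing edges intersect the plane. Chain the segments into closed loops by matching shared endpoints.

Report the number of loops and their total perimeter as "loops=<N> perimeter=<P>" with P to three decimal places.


Straddling triangles (16 of 64):
  (v3,v8,v4) [--+] → (0.994971, 0.432552, 0.9728)–(1.17414, 0, 0.9728)  len=0.4682
  (v4,v8,v9) [+-+] → (0.994971, 0.432552, 0.9728)–(0.830222, 0.830222, 0.9728)  len=0.4304
  (v8,v12,v9) [--+] → (0.39767, 1.00939, 0.9728)–(0.830222, 0.830222, 0.9728)  len=0.4682
  (v9,v12,v13) [+-+] → (0.39767, 1.00939, 0.9728)–(0, 1.17414, 0.9728)  len=0.4304
  (v12,v16,v13) [--+] → (-0.432552, 0.994971, 0.9728)–(0, 1.17414, 0.9728)  len=0.4682
  (v13,v16,v17) [+-+] → (-0.432552, 0.994971, 0.9728)–(-0.830222, 0.830222, 0.9728)  len=0.4304
  (v16,v20,v17) [--+] → (-1.00939, 0.39767, 0.9728)–(-0.830222, 0.830222, 0.9728)  len=0.4682
  (v17,v20,v21) [+-+] → (-1.00939, 0.39767, 0.9728)–(-1.17414, 0, 0.9728)  len=0.4304
  (v20,v24,v21) [--+] → (-0.994971, -0.432552, 0.9728)–(-1.17414, 0, 0.9728)  len=0.4682
  (v21,v24,v25) [+-+] → (-0.994971, -0.432552, 0.9728)–(-0.830222, -0.830222, 0.9728)  len=0.4304
  (v24,v28,v25) [--+] → (-0.39767, -1.00939, 0.9728)–(-0.830222, -0.830222, 0.9728)  len=0.4682
  (v25,v28,v29) [+-+] → (-0.39767, -1.00939, 0.9728)–(0, -1.17414, 0.9728)  len=0.4304
  (v28,v32,v29) [--+] → (0.432552, -0.994971, 0.9728)–(0, -1.17414, 0.9728)  len=0.4682
  (v29,v32,v33) [+-+] → (0.432552, -0.994971, 0.9728)–(0.830222, -0.830222, 0.9728)  len=0.4304
  (v32,v3,v33) [--+] → (1.00939, -0.39767, 0.9728)–(0.830222, -0.830222, 0.9728)  len=0.4682
  (v33,v3,v4) [+-+] → (1.00939, -0.39767, 0.9728)–(1.17414, 0, 0.9728)  len=0.4304

Chained into 1 loop(s):
  loop 1: 16 segments, perimeter = 7.1891
Total perimeter = 7.189

loops=1 perimeter=7.189


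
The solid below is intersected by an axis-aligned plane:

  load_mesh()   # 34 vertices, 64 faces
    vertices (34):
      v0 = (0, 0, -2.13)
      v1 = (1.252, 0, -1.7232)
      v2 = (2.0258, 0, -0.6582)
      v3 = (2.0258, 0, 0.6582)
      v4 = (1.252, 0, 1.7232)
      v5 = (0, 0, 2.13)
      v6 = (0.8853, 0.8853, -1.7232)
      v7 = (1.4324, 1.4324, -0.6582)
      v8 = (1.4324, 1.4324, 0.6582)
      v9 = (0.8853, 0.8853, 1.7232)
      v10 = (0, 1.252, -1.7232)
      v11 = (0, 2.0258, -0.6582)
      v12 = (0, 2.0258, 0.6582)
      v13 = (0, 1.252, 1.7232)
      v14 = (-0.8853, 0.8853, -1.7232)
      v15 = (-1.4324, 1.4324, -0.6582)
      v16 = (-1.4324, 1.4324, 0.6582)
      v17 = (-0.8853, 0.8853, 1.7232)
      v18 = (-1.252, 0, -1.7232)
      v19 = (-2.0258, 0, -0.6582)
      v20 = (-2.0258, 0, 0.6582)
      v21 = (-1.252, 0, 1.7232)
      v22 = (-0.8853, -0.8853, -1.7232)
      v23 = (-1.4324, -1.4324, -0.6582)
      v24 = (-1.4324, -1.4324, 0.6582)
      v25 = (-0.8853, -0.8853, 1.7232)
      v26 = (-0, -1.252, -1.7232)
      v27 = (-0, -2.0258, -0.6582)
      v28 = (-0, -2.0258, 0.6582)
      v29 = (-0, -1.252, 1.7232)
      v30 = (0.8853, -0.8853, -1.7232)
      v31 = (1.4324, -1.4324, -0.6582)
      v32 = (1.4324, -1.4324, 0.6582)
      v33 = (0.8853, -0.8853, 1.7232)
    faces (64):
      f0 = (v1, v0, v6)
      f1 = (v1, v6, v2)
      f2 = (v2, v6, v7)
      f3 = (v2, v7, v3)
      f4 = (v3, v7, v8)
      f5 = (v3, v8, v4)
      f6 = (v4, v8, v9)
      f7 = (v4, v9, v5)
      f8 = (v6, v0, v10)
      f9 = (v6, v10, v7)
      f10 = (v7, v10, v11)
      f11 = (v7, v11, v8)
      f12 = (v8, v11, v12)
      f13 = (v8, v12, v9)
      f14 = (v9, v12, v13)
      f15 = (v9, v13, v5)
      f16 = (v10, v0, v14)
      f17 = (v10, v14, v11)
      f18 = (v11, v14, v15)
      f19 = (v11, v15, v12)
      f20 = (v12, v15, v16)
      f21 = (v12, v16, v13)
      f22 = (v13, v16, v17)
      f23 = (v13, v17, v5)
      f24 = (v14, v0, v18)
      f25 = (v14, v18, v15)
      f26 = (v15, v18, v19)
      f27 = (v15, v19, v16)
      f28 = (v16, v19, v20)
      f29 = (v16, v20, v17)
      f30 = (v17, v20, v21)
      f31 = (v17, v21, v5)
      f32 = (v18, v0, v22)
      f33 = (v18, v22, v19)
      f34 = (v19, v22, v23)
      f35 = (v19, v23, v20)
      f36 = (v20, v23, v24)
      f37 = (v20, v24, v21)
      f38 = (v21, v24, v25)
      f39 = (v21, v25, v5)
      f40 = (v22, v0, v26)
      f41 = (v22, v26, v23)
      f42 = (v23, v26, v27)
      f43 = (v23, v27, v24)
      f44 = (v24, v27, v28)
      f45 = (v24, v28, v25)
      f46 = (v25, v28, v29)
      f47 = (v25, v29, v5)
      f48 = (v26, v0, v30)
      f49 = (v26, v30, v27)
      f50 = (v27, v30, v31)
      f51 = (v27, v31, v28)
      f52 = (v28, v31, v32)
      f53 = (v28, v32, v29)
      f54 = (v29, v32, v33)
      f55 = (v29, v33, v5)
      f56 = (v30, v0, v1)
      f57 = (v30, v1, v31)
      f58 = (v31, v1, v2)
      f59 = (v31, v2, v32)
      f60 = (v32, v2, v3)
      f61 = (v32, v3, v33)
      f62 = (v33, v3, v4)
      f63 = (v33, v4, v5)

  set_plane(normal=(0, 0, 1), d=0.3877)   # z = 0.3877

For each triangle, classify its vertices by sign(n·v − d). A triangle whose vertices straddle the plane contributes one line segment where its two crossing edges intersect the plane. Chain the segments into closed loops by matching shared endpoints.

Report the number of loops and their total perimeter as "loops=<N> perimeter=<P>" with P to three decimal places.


Straddling triangles (16 of 64):
  (v2,v7,v3) [--+] → (1.90387, 0.294336, 0.3877)–(2.0258, 0, 0.3877)  len=0.3186
  (v3,v7,v8) [+-+] → (1.90387, 0.294336, 0.3877)–(1.4324, 1.4324, 0.3877)  len=1.2319
  (v7,v11,v8) [--+] → (1.13806, 1.55433, 0.3877)–(1.4324, 1.4324, 0.3877)  len=0.3186
  (v8,v11,v12) [+-+] → (1.13806, 1.55433, 0.3877)–(0, 2.0258, 0.3877)  len=1.2319
  (v11,v15,v12) [--+] → (-0.294336, 1.90387, 0.3877)–(0, 2.0258, 0.3877)  len=0.3186
  (v12,v15,v16) [+-+] → (-0.294336, 1.90387, 0.3877)–(-1.4324, 1.4324, 0.3877)  len=1.2319
  (v15,v19,v16) [--+] → (-1.55433, 1.13806, 0.3877)–(-1.4324, 1.4324, 0.3877)  len=0.3186
  (v16,v19,v20) [+-+] → (-1.55433, 1.13806, 0.3877)–(-2.0258, 0, 0.3877)  len=1.2319
  (v19,v23,v20) [--+] → (-1.90387, -0.294336, 0.3877)–(-2.0258, 0, 0.3877)  len=0.3186
  (v20,v23,v24) [+-+] → (-1.90387, -0.294336, 0.3877)–(-1.4324, -1.4324, 0.3877)  len=1.2319
  (v23,v27,v24) [--+] → (-1.13806, -1.55433, 0.3877)–(-1.4324, -1.4324, 0.3877)  len=0.3186
  (v24,v27,v28) [+-+] → (-1.13806, -1.55433, 0.3877)–(0, -2.0258, 0.3877)  len=1.2319
  (v27,v31,v28) [--+] → (0.294336, -1.90387, 0.3877)–(0, -2.0258, 0.3877)  len=0.3186
  (v28,v31,v32) [+-+] → (0.294336, -1.90387, 0.3877)–(1.4324, -1.4324, 0.3877)  len=1.2319
  (v31,v2,v32) [--+] → (1.55433, -1.13806, 0.3877)–(1.4324, -1.4324, 0.3877)  len=0.3186
  (v32,v2,v3) [+-+] → (1.55433, -1.13806, 0.3877)–(2.0258, 0, 0.3877)  len=1.2319

Chained into 1 loop(s):
  loop 1: 16 segments, perimeter = 12.4036
Total perimeter = 12.404

loops=1 perimeter=12.404
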